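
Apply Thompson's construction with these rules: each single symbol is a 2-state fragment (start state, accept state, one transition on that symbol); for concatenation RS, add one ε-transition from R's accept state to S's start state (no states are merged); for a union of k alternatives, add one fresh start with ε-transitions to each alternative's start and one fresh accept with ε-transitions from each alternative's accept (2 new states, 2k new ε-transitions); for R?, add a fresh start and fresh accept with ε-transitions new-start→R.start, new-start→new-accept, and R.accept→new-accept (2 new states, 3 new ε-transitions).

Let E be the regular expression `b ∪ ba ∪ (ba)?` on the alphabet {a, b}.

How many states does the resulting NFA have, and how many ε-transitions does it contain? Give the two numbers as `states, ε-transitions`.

Building bottom-up:
Each of the 5 symbol leaves contributes 2 states and 0 ε-transitions.
  ba — 4 states, 1 ε-transition
  ba — 4 states, 1 ε-transition
  (ba)? — 6 states, 4 ε-transitions
  b ∪ ba ∪ (ba)? — 14 states, 11 ε-transitions

14, 11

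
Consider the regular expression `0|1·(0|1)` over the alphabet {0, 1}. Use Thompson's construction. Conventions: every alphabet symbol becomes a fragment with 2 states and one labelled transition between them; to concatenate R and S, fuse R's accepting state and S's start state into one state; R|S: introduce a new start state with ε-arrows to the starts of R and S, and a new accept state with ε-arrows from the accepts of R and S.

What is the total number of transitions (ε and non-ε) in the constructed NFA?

12

Recursing over subexpressions:
Each of the 4 symbol leaves contributes 1 transition (1 symbol, 0 ε).
  0|1 = 6 transitions (2 symbol, 4 ε)
  1·(0|1) = 7 transitions (3 symbol, 4 ε)
  0|1·(0|1) = 12 transitions (4 symbol, 8 ε)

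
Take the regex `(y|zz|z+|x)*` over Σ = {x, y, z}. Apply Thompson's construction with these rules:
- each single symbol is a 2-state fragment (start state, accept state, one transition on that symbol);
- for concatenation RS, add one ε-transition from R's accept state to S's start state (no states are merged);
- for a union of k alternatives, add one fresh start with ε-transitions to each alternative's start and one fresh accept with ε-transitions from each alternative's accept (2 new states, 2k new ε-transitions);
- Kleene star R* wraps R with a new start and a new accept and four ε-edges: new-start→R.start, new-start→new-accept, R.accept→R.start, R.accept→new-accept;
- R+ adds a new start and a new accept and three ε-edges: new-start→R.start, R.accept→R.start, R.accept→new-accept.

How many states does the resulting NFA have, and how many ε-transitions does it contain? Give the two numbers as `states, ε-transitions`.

By structural recursion:
Each of the 5 symbol leaves contributes 2 states and 0 ε-transitions.
  zz = 4 states, 1 ε-transition
  z+ = 4 states, 3 ε-transitions
  y|zz|z+|x = 14 states, 12 ε-transitions
  (y|zz|z+|x)* = 16 states, 16 ε-transitions

16, 16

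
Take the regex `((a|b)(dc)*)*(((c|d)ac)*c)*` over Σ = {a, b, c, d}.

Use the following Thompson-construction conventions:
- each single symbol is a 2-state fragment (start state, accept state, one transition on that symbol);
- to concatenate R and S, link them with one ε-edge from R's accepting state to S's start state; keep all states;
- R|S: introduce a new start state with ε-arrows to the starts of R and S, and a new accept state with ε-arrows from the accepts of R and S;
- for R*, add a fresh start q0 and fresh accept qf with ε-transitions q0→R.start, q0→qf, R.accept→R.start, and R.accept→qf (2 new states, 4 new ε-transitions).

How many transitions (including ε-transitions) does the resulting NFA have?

39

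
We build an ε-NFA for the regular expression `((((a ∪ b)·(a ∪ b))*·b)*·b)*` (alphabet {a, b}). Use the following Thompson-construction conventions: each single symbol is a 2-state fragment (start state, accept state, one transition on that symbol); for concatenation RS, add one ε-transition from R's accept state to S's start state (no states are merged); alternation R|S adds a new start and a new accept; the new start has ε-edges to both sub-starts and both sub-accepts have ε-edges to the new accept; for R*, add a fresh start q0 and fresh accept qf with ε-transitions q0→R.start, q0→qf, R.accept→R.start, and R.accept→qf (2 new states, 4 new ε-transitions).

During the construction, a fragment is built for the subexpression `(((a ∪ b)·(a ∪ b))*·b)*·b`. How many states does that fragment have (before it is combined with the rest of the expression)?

Fragment for `(((a ∪ b)·(a ∪ b))*·b)*·b`:
Each of the 6 symbol leaves contributes a 2-state fragment.
  a ∪ b = 6 states
  a ∪ b = 6 states
  (a ∪ b)·(a ∪ b) = 12 states
  ((a ∪ b)·(a ∪ b))* = 14 states
  ((a ∪ b)·(a ∪ b))*·b = 16 states
  (((a ∪ b)·(a ∪ b))*·b)* = 18 states
  (((a ∪ b)·(a ∪ b))*·b)*·b = 20 states

20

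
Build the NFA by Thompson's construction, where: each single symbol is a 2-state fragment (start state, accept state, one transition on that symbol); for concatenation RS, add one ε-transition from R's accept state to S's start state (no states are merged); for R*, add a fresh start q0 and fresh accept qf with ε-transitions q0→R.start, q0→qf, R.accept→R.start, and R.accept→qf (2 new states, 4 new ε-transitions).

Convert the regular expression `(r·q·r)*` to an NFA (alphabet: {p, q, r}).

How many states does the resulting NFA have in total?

8

Recursing over subexpressions:
Each of the 3 symbol leaves contributes a 2-state fragment.
  r·q·r : 6 states
  (r·q·r)* : 8 states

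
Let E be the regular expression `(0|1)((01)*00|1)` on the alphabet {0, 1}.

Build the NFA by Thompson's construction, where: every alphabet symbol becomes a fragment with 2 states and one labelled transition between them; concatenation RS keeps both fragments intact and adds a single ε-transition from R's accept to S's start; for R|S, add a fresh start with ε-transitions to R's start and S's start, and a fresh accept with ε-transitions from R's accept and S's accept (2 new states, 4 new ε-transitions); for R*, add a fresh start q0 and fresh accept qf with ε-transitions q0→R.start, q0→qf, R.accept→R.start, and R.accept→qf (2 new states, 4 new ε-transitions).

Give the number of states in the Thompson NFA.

20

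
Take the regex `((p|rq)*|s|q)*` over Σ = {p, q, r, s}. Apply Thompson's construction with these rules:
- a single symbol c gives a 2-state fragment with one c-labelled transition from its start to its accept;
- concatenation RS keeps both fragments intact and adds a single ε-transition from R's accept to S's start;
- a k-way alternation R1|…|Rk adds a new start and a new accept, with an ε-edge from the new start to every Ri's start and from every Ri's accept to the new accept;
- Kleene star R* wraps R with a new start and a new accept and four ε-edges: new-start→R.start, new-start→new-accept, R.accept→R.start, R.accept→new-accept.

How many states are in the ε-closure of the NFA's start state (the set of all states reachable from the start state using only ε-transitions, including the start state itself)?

Work bottom-up. For each fragment F, track |ε-closure(F.start)| and whether F's accept lies in that closure (i.e. whether F accepts ε). A single-symbol fragment has closure size 1 and does not accept ε.
  rq → same as the first factor's closure: |closure| = 1
  p|rq → |closure| = 1 + 1 + 1 = 3 (the new accept is not ε-reachable since no branch accepts ε)
  (p|rq)* → new start has ε-edges to the inner start and to the new accept, so |closure| = 2 + 3 = 5
  (p|rq)*|s|q → |closure| = 1 (new start) + (5 + 1 + 1) + 1 (new accept, since some branch ε-reaches its own accept) = 9
  ((p|rq)*|s|q)* → |closure| = 1 (new start) + 9 (body) + 1 (new accept) = 11

11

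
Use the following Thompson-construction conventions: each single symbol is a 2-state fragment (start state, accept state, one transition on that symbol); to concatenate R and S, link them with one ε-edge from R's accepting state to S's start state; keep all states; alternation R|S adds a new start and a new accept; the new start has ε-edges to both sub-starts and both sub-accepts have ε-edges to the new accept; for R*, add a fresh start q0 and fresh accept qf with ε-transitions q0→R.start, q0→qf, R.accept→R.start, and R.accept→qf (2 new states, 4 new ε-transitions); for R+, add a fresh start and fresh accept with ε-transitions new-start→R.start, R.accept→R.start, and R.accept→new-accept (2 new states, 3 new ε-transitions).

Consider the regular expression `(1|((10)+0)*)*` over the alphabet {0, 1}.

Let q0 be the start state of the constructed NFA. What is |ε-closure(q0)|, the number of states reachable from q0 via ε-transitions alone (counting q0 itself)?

9

Work bottom-up. For each fragment F, track |ε-closure(F.start)| and whether F's accept lies in that closure (i.e. whether F accepts ε). A single-symbol fragment has closure size 1 and does not accept ε.
  10 — same as the first factor's closure: |ε-closure| = 1
  (10)+ — new start ε-reaches only the body's start; the new accept needs a symbol first: |ε-closure| = 1 + 1 = 2
  (10)+0 — same as the first factor's closure: |ε-closure| = 2
  ((10)+0)* — the star's fresh start ε-reaches both the body's start and the fresh accept: |ε-closure| = 2 + 2 = 4
  1|((10)+0)* — |ε-closure| = 1 (new start) + (1 + 4) + 1 (new accept, since some branch ε-reaches its own accept) = 7
  (1|((10)+0)*)* — |ε-closure| = 1 (new start) + 7 (body) + 1 (new accept) = 9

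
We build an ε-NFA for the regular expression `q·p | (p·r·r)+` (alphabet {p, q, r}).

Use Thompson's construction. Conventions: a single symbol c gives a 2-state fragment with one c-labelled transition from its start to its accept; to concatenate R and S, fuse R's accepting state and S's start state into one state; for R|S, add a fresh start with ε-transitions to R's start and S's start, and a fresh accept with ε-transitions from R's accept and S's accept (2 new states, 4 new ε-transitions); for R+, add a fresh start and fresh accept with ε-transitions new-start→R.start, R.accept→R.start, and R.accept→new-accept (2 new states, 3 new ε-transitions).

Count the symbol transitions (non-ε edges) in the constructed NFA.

5

Per subexpression:
Each of the 5 symbol leaves contributes exactly 1 symbol transition.
  q·p — 2 symbol transitions
  p·r·r — 3 symbol transitions
  (p·r·r)+ — 3 symbol transitions
  q·p | (p·r·r)+ — 5 symbol transitions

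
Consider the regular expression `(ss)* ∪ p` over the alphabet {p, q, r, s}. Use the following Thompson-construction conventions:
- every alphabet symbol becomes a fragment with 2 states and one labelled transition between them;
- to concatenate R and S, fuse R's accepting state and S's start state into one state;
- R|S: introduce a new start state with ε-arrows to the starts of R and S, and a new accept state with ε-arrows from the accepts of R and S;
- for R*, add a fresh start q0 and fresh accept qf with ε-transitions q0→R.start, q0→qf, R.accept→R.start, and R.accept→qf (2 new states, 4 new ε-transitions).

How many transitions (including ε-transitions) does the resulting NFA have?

11

Bottom-up over the parse tree:
Each of the 3 symbol leaves contributes 1 transition (1 symbol, 0 ε).
  ss : 2 transitions (2 symbol, 0 ε)
  (ss)* : 6 transitions (2 symbol, 4 ε)
  (ss)* ∪ p : 11 transitions (3 symbol, 8 ε)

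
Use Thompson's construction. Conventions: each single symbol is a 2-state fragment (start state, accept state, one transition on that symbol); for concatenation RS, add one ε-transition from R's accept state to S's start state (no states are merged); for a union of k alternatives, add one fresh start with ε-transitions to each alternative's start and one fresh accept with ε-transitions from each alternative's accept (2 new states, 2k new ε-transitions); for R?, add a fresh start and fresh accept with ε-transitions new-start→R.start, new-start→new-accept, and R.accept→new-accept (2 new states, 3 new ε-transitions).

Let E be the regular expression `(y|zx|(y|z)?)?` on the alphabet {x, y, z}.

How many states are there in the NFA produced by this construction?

Building bottom-up:
Each of the 5 symbol leaves contributes a 2-state fragment.
  zx → 4 states
  y|z → 6 states
  (y|z)? → 8 states
  y|zx|(y|z)? → 16 states
  (y|zx|(y|z)?)? → 18 states

18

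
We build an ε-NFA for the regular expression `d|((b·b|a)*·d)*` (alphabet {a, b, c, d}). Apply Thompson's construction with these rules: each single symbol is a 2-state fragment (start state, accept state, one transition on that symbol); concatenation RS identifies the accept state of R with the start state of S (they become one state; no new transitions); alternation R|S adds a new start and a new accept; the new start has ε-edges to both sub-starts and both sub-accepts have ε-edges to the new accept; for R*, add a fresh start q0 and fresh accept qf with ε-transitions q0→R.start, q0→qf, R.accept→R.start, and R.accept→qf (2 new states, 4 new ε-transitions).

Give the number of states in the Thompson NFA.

16

Per subexpression:
Each of the 5 symbol leaves contributes a 2-state fragment.
  b·b → 3 states
  b·b|a → 7 states
  (b·b|a)* → 9 states
  (b·b|a)*·d → 10 states
  ((b·b|a)*·d)* → 12 states
  d|((b·b|a)*·d)* → 16 states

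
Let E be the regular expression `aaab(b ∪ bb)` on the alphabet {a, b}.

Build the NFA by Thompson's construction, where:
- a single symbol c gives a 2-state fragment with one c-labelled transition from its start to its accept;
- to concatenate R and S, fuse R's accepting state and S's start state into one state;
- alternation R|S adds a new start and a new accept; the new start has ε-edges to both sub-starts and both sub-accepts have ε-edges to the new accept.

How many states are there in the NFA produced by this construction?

11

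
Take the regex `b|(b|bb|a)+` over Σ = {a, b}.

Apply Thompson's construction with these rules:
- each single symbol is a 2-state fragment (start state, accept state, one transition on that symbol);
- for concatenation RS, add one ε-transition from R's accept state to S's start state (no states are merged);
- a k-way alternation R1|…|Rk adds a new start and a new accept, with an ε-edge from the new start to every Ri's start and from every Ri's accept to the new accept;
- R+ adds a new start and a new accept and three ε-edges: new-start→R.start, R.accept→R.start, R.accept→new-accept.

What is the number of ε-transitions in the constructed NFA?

Recursing over subexpressions:
Each of the 5 symbol leaves contributes 0 ε-transitions.
  bb = 1 ε-transition
  b|bb|a = 7 ε-transitions
  (b|bb|a)+ = 10 ε-transitions
  b|(b|bb|a)+ = 14 ε-transitions

14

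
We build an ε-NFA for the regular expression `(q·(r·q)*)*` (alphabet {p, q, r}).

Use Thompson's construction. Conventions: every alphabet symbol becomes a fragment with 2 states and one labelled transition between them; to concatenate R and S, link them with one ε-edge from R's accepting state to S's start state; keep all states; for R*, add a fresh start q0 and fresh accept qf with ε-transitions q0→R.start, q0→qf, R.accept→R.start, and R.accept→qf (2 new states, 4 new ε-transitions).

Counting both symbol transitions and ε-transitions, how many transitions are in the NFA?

13

Recursing over subexpressions:
Each of the 3 symbol leaves contributes 1 transition (1 symbol, 0 ε).
  r·q = 3 transitions (2 symbol, 1 ε)
  (r·q)* = 7 transitions (2 symbol, 5 ε)
  q·(r·q)* = 9 transitions (3 symbol, 6 ε)
  (q·(r·q)*)* = 13 transitions (3 symbol, 10 ε)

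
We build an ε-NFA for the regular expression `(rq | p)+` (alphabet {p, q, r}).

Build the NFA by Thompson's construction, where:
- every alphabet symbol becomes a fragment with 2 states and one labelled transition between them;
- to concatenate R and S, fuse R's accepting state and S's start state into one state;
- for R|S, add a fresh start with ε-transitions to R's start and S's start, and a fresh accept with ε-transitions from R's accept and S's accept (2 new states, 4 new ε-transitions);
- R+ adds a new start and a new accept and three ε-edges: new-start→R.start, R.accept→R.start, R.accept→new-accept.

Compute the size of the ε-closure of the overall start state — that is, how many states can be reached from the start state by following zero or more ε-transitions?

Work bottom-up. For each fragment F, track |ε-closure(F.start)| and whether F's accept lies in that closure (i.e. whether F accepts ε). A single-symbol fragment has closure size 1 and does not accept ε.
  rq : same as the first factor's closure: |ε-closure| = 1
  rq | p : new start ε-reaches every alternative's start; none of them accept ε, so the new accept is not reached: |ε-closure| = 1 + 1 + 1 = 3
  (rq | p)+ : new start ε-reaches only the body's start; the new accept needs a symbol first: |ε-closure| = 1 + 3 = 4

4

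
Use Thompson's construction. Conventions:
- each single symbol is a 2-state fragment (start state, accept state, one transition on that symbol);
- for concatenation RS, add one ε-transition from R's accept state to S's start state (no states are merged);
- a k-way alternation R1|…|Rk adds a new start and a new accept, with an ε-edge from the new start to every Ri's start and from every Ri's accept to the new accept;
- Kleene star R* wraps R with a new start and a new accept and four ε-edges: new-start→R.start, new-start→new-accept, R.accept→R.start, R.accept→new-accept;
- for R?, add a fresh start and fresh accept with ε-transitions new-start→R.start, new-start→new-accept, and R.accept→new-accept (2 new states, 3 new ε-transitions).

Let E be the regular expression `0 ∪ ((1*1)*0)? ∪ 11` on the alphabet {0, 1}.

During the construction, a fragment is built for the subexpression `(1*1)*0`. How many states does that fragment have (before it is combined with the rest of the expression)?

10

Fragment for `(1*1)*0`:
Each of the 3 symbol leaves contributes a 2-state fragment.
  1* — 4 states
  1*1 — 6 states
  (1*1)* — 8 states
  (1*1)*0 — 10 states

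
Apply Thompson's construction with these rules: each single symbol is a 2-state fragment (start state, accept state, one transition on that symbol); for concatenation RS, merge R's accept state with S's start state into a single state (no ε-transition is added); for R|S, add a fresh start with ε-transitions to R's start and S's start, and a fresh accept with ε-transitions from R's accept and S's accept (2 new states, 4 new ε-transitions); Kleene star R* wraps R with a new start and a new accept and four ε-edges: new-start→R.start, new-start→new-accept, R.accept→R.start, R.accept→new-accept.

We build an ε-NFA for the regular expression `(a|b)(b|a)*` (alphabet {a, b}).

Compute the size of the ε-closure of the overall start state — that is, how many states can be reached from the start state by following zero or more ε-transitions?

Let C(F) = |ε-closure(F.start)| within fragment F, and note whether F accepts ε. Symbol fragments have C = 1 and do not accept ε. Then:
  a|b → C = 1 + 1 + 1 = 3 (the new accept is not ε-reachable since no branch accepts ε)
  b|a → new start ε-reaches every alternative's start; none of them accept ε, so the new accept is not reached: C = 1 + 1 + 1 = 3
  (b|a)* → new start has ε-edges to the inner start and to the new accept, so C = 2 + 3 = 5
  (a|b)(b|a)* → same as the first factor's closure: C = 3

3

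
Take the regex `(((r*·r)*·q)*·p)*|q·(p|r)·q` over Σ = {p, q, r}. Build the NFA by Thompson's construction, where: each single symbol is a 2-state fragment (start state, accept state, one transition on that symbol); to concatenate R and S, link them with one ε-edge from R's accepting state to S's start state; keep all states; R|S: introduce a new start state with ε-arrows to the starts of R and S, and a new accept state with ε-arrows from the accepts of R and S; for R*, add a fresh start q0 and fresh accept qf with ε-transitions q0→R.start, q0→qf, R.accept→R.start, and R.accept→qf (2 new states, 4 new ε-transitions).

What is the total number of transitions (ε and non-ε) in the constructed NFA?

Bottom-up over the parse tree:
Each of the 8 symbol leaves contributes 1 transition (1 symbol, 0 ε).
  r* : 5 transitions (1 symbol, 4 ε)
  r*·r : 7 transitions (2 symbol, 5 ε)
  (r*·r)* : 11 transitions (2 symbol, 9 ε)
  (r*·r)*·q : 13 transitions (3 symbol, 10 ε)
  ((r*·r)*·q)* : 17 transitions (3 symbol, 14 ε)
  ((r*·r)*·q)*·p : 19 transitions (4 symbol, 15 ε)
  (((r*·r)*·q)*·p)* : 23 transitions (4 symbol, 19 ε)
  p|r : 6 transitions (2 symbol, 4 ε)
  q·(p|r)·q : 10 transitions (4 symbol, 6 ε)
  (((r*·r)*·q)*·p)*|q·(p|r)·q : 37 transitions (8 symbol, 29 ε)

37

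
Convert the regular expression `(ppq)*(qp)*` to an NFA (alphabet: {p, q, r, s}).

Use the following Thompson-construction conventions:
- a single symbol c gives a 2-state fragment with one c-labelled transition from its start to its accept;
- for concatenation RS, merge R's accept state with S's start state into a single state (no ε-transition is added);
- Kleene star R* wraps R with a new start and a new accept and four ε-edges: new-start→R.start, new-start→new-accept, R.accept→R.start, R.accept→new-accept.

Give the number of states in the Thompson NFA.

10

By structural recursion:
Each of the 5 symbol leaves contributes a 2-state fragment.
  ppq : 4 states
  (ppq)* : 6 states
  qp : 3 states
  (qp)* : 5 states
  (ppq)*(qp)* : 10 states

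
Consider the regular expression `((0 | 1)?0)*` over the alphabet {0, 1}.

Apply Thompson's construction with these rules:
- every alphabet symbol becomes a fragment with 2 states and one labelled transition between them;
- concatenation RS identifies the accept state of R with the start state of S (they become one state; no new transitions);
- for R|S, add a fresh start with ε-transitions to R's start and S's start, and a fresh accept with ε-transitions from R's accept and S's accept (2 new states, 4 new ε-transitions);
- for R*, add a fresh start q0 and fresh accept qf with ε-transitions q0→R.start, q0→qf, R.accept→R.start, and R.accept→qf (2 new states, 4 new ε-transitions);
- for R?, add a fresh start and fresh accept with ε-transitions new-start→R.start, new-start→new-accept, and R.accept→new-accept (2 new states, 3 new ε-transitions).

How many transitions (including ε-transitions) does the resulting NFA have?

Building bottom-up:
Each of the 3 symbol leaves contributes 1 transition (1 symbol, 0 ε).
  0 | 1 → 6 transitions (2 symbol, 4 ε)
  (0 | 1)? → 9 transitions (2 symbol, 7 ε)
  (0 | 1)?0 → 10 transitions (3 symbol, 7 ε)
  ((0 | 1)?0)* → 14 transitions (3 symbol, 11 ε)

14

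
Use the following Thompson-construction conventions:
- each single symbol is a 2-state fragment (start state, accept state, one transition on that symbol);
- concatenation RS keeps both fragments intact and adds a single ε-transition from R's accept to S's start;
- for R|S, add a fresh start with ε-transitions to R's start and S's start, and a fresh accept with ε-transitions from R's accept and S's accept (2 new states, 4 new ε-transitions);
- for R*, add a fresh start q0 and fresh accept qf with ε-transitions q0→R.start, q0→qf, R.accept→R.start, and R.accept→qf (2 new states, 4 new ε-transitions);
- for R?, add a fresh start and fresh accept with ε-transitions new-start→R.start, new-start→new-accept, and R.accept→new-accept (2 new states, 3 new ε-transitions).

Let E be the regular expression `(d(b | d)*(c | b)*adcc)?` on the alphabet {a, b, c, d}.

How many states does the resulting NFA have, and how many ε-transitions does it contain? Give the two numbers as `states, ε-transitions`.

28, 25

Building bottom-up:
Each of the 9 symbol leaves contributes 2 states and 0 ε-transitions.
  b | d — 6 states, 4 ε-transitions
  (b | d)* — 8 states, 8 ε-transitions
  c | b — 6 states, 4 ε-transitions
  (c | b)* — 8 states, 8 ε-transitions
  d(b | d)*(c | b)*adcc — 26 states, 22 ε-transitions
  (d(b | d)*(c | b)*adcc)? — 28 states, 25 ε-transitions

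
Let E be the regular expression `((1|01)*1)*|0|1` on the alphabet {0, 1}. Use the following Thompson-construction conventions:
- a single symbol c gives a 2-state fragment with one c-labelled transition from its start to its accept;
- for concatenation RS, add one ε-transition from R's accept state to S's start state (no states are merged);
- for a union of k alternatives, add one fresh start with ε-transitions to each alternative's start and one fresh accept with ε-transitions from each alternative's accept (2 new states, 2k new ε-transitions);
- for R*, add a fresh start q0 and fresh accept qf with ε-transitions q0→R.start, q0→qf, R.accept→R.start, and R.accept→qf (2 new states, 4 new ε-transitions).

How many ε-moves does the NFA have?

Recursing over subexpressions:
Each of the 6 symbol leaves contributes 0 ε-transitions.
  01 → 1 ε-transition
  1|01 → 5 ε-transitions
  (1|01)* → 9 ε-transitions
  (1|01)*1 → 10 ε-transitions
  ((1|01)*1)* → 14 ε-transitions
  ((1|01)*1)*|0|1 → 20 ε-transitions

20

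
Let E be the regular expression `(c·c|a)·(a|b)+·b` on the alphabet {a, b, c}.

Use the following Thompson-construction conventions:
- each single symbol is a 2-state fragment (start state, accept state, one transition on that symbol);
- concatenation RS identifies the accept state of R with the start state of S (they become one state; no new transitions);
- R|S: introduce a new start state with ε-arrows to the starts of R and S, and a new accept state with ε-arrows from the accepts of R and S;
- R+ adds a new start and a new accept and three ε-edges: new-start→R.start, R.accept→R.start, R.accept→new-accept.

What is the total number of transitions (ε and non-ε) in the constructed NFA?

By structural recursion:
Each of the 6 symbol leaves contributes 1 transition (1 symbol, 0 ε).
  c·c → 2 transitions (2 symbol, 0 ε)
  c·c|a → 7 transitions (3 symbol, 4 ε)
  a|b → 6 transitions (2 symbol, 4 ε)
  (a|b)+ → 9 transitions (2 symbol, 7 ε)
  (c·c|a)·(a|b)+·b → 17 transitions (6 symbol, 11 ε)

17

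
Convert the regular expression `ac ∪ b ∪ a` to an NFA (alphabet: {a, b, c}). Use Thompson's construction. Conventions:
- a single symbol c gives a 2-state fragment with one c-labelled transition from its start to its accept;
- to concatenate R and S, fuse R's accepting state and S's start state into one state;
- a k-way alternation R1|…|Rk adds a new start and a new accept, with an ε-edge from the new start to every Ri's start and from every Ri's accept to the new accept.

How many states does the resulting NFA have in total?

9

Per subexpression:
Each of the 4 symbol leaves contributes a 2-state fragment.
  ac → 3 states
  ac ∪ b ∪ a → 9 states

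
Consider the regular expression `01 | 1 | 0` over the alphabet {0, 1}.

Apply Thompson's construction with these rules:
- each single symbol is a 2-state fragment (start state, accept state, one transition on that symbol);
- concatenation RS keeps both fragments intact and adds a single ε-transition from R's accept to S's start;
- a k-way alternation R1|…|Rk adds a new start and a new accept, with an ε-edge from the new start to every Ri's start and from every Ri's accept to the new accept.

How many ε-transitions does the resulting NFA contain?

7

By structural recursion:
Each of the 4 symbol leaves contributes 0 ε-transitions.
  01 = 1 ε-transition
  01 | 1 | 0 = 7 ε-transitions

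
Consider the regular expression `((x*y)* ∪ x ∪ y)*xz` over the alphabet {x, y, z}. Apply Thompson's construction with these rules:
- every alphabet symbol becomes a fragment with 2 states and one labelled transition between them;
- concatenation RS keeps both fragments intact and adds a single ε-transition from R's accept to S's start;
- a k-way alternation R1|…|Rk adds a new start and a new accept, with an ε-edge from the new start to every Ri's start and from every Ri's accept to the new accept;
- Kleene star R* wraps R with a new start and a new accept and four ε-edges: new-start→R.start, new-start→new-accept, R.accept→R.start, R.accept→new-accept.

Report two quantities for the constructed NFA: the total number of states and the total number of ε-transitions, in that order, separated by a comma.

By structural recursion:
Each of the 6 symbol leaves contributes 2 states and 0 ε-transitions.
  x* — 4 states, 4 ε-transitions
  x*y — 6 states, 5 ε-transitions
  (x*y)* — 8 states, 9 ε-transitions
  (x*y)* ∪ x ∪ y — 14 states, 15 ε-transitions
  ((x*y)* ∪ x ∪ y)* — 16 states, 19 ε-transitions
  ((x*y)* ∪ x ∪ y)*xz — 20 states, 21 ε-transitions

20, 21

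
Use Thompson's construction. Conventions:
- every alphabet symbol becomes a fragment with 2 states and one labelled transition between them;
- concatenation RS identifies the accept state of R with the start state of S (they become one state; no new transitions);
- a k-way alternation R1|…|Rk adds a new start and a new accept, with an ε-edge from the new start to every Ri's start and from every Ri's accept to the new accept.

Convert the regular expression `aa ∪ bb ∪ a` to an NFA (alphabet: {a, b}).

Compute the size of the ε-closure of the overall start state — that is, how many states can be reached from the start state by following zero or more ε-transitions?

4

Let C(F) = |ε-closure(F.start)| within fragment F, and note whether F accepts ε. Symbol fragments have C = 1 and do not accept ε. Then:
  aa : same as the first factor's closure: |closure| = 1
  bb : |closure| equals the left operand's closure size = 1 (its accept is not ε-reachable, so the closure stops there)
  aa ∪ bb ∪ a : |closure| = 1 + 1 + 1 + 1 = 4 (the new accept is not ε-reachable since no branch accepts ε)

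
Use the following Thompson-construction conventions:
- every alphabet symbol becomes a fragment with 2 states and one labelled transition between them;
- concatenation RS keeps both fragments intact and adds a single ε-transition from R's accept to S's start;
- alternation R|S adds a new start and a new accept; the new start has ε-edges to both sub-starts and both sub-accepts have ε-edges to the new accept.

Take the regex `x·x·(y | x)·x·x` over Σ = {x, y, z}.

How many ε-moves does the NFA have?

8

Bottom-up over the parse tree:
Each of the 6 symbol leaves contributes 0 ε-transitions.
  y | x — 4 ε-transitions
  x·x·(y | x)·x·x — 8 ε-transitions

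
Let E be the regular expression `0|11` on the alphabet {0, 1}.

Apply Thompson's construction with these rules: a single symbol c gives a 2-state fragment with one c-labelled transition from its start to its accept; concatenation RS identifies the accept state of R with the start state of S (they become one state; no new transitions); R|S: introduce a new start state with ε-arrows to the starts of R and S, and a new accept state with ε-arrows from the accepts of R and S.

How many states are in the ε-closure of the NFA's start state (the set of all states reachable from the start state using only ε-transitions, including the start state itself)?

3

Work bottom-up. For each fragment F, track |ε-closure(F.start)| and whether F's accept lies in that closure (i.e. whether F accepts ε). A single-symbol fragment has closure size 1 and does not accept ε.
  11 : same as the first factor's closure: C = 1
  0|11 : C = 1 + 1 + 1 = 3 (the new accept is not ε-reachable since no branch accepts ε)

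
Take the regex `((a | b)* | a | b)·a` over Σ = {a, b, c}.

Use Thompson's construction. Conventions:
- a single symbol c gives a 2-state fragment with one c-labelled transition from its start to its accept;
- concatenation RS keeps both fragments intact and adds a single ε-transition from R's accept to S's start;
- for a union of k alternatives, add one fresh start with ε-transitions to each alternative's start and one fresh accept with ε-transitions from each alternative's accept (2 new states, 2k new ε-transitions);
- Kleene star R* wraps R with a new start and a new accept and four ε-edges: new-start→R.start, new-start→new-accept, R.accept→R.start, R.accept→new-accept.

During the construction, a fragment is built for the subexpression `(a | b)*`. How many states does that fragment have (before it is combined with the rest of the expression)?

Fragment for `(a | b)*`:
Each of the 2 symbol leaves contributes a 2-state fragment.
  a | b → 6 states
  (a | b)* → 8 states

8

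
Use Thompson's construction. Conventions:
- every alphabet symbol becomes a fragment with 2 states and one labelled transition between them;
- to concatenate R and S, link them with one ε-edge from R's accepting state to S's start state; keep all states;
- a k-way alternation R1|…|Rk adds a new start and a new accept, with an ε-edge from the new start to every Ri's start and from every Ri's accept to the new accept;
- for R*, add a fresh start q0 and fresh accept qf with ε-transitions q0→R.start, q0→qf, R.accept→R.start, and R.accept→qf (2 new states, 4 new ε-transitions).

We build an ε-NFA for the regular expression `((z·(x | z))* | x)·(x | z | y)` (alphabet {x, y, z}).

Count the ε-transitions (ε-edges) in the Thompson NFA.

Bottom-up over the parse tree:
Each of the 7 symbol leaves contributes 0 ε-transitions.
  x | z → 4 ε-transitions
  z·(x | z) → 5 ε-transitions
  (z·(x | z))* → 9 ε-transitions
  (z·(x | z))* | x → 13 ε-transitions
  x | z | y → 6 ε-transitions
  ((z·(x | z))* | x)·(x | z | y) → 20 ε-transitions

20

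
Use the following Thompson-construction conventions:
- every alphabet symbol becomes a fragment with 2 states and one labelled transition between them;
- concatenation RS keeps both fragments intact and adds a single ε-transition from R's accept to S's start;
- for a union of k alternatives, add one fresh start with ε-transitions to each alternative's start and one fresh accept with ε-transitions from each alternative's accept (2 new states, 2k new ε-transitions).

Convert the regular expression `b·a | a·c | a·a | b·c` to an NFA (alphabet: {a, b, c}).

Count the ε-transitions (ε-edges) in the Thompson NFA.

Building bottom-up:
Each of the 8 symbol leaves contributes 0 ε-transitions.
  b·a → 1 ε-transition
  a·c → 1 ε-transition
  a·a → 1 ε-transition
  b·c → 1 ε-transition
  b·a | a·c | a·a | b·c → 12 ε-transitions

12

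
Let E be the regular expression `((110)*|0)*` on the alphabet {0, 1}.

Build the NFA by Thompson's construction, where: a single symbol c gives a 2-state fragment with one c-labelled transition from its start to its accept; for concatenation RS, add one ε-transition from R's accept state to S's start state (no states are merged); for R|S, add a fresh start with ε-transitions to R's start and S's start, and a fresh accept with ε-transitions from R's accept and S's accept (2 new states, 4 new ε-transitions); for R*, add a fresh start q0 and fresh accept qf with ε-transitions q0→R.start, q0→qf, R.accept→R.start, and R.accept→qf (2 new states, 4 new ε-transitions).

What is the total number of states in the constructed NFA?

14

Recursing over subexpressions:
Each of the 4 symbol leaves contributes a 2-state fragment.
  110 → 6 states
  (110)* → 8 states
  (110)*|0 → 12 states
  ((110)*|0)* → 14 states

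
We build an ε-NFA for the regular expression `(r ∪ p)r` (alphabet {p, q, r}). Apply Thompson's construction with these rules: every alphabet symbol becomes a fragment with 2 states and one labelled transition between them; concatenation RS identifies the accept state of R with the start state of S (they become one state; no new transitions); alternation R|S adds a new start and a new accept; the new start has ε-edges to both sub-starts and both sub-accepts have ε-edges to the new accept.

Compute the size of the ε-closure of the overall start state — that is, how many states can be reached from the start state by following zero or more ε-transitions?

3

Compute the ε-closure size of each fragment's start state recursively; a symbol fragment's start has no outgoing ε-edge, so its closure is just itself (size 1).
  r ∪ p → C = 1 + 1 + 1 = 3 (the new accept is not ε-reachable since no branch accepts ε)
  (r ∪ p)r → C equals the left operand's closure size = 3 (its accept is not ε-reachable, so the closure stops there)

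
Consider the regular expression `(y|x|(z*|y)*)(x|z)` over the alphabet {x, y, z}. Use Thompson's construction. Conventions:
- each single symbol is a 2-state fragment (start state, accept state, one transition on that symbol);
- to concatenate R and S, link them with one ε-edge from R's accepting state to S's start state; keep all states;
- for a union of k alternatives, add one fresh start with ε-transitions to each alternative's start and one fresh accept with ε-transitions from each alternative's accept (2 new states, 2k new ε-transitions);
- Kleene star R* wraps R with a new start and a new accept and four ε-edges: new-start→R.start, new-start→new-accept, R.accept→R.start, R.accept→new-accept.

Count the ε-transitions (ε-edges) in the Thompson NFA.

Bottom-up over the parse tree:
Each of the 6 symbol leaves contributes 0 ε-transitions.
  z* — 4 ε-transitions
  z*|y — 8 ε-transitions
  (z*|y)* — 12 ε-transitions
  y|x|(z*|y)* — 18 ε-transitions
  x|z — 4 ε-transitions
  (y|x|(z*|y)*)(x|z) — 23 ε-transitions

23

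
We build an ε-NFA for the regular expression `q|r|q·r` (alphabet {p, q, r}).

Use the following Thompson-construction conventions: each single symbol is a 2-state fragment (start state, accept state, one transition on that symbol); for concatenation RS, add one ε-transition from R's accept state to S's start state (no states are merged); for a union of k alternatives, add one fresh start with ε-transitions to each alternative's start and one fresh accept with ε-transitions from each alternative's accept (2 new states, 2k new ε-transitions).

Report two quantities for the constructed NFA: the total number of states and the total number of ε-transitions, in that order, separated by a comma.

10, 7

Recursing over subexpressions:
Each of the 4 symbol leaves contributes 2 states and 0 ε-transitions.
  q·r = 4 states, 1 ε-transition
  q|r|q·r = 10 states, 7 ε-transitions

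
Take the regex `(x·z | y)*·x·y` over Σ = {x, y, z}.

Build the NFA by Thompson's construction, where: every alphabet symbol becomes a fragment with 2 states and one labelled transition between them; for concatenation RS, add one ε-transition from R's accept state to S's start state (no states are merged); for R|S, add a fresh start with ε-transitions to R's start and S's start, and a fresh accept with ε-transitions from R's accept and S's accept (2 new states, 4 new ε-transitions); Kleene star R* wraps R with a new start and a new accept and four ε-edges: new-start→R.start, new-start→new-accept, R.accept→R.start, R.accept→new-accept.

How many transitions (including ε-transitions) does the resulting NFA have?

16

Recursing over subexpressions:
Each of the 5 symbol leaves contributes 1 transition (1 symbol, 0 ε).
  x·z — 3 transitions (2 symbol, 1 ε)
  x·z | y — 8 transitions (3 symbol, 5 ε)
  (x·z | y)* — 12 transitions (3 symbol, 9 ε)
  (x·z | y)*·x·y — 16 transitions (5 symbol, 11 ε)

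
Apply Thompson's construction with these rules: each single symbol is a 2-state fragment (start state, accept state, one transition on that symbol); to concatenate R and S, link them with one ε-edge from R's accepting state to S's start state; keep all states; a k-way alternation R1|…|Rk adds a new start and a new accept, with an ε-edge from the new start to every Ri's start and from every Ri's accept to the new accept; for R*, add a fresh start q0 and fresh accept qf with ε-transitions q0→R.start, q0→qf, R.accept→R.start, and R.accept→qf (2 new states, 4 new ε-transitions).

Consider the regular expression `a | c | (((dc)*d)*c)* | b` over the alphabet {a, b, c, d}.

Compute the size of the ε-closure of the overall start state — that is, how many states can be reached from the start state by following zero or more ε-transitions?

14

Let C(F) = |ε-closure(F.start)| within fragment F, and note whether F accepts ε. Symbol fragments have C = 1 and do not accept ε. Then:
  dc → same as the first factor's closure: |closure| = 1
  (dc)* → the star's fresh start ε-reaches both the body's start and the fresh accept: |closure| = 2 + 1 = 3
  (dc)*d → |closure| = 3 + 1 = 4 (closure spills across the concat boundary because the left factor accepts ε)
  ((dc)*d)* → |closure| = 1 (new start) + 4 (body) + 1 (new accept) = 6
  ((dc)*d)*c → the left operand accepts ε, so the closure extends into the next operand (via the concat ε-link); |closure| = 6 + 1 = 7
  (((dc)*d)*c)* → the star's fresh start ε-reaches both the body's start and the fresh accept: |closure| = 2 + 7 = 9
  a | c | (((dc)*d)*c)* | b → |closure| = 1 (new start) + (1 + 1 + 9 + 1) + 1 (new accept, since some branch ε-reaches its own accept) = 14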